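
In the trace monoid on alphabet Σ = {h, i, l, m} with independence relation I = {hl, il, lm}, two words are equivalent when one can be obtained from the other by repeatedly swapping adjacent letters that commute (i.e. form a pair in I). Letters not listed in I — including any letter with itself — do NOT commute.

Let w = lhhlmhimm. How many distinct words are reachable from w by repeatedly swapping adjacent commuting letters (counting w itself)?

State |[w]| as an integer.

drop 0:l onto floor
drop 1:h onto floor
drop 2:h onto {1:h}
drop 3:l onto {0:l}
drop 4:m onto {2:h}
drop 5:h onto {4:m}
drop 6:i onto {5:h}
drop 7:m onto {6:i}
drop 8:m onto {7:m}
ground layer = {0:l, 1:h}
drop-orders for the pieces not yet dropped (sum over which currently-grounded one goes next):
  1 to go: {3} 1  {8} 1
  2 to go: {0,3} 1  {3,8} 2  {7,8} 1
  3 to go: {0,3,8} 3  {3,7,8} 3  {6,7,8} 1
  4 to go: {0,3,7,8} 6  {3,6,7,8} 4  {5,6,7,8} 1
  5 to go: {0,3,6,7,8} 10  {3,5,6,7,8} 5  {4,5,6,7,8} 1
  6 to go: {0,3,5,6,7,8} 15  {2,4,5,6,7,8} 1  {3,4,5,6,7,8} 6
  7 to go: {0,3,4,5,6,7,8} 21  {1,2,4,5,6,7,8} 1  {2,3,4,5,6,7,8} 7
  if 0:l drops first: 8 orders
  if 1:h drops first: 28 orders
heap linearizations: 36

36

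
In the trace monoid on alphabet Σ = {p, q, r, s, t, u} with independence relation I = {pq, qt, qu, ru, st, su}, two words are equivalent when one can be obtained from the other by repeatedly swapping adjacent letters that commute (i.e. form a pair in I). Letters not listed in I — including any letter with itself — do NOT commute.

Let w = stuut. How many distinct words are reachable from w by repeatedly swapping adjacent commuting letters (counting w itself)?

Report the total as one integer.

drop 0:s onto floor
drop 1:t onto floor
drop 2:u onto {1:t}
drop 3:u onto {2:u}
drop 4:t onto {3:u}
ground layer = {0:s, 1:t}
drop-orders for the pieces not yet dropped (sum over which currently-grounded one goes next):
  1 to go: {0} 1  {4} 1
  2 to go: {0,4} 2  {3,4} 1
  3 to go: {0,3,4} 3  {2,3,4} 1
  if 0:s drops first: 1 orders
  if 1:t drops first: 4 orders
heap linearizations: 5

5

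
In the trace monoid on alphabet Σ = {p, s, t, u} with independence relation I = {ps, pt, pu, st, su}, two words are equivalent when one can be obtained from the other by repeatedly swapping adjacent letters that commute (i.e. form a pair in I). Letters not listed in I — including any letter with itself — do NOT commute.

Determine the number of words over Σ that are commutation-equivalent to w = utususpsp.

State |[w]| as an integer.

1260

drop 0:u onto floor
drop 1:t onto {0:u}
drop 2:u onto {1:t}
drop 3:s onto floor
drop 4:u onto {2:u}
drop 5:s onto {3:s}
drop 6:p onto floor
drop 7:s onto {5:s}
drop 8:p onto {6:p}
ground layer = {0:u, 3:s, 6:p}
drop-orders for the pieces not yet dropped (sum over which currently-grounded one goes next):
  1 to go: {4} 1  {7} 1  {8} 1
  2 to go: {2,4} 1  {4,7} 2  {4,8} 2  {5,7} 1  {6,8} 1  {7,8} 2
  3 to go: {1,2,4} 1  {2,4,7} 3  {2,4,8} 3  {3,5,7} 1  {4,5,7} 3  {4,6,8} 3  {4,7,8} 6  {5,7,8} 3  {6,7,8} 3
  4 to go: {0,1,2,4} 1  {1,2,4,7} 4  {1,2,4,8} 4  {2,4,5,7} 6  {2,4,6,8} 6  {2,4,7,8} 12  {3,4,5,7} 4  {3,5,7,8} 4  {4,5,7,8} 12  {4,6,7,8} 12  {5,6,7,8} 6
  5 to go: {0,1,2,4,7} 5  {0,1,2,4,8} 5  {1,2,4,5,7} 10  {1,2,4,6,8} 10  {1,2,4,7,8} 20  {2,3,4,5,7} 10  {2,4,5,7,8} 30  {2,4,6,7,8} 30  {3,4,5,7,8} 20  {3,5,6,7,8} 10  {4,5,6,7,8} 30
  6 to go: {0,1,2,4,5,7} 15  {0,1,2,4,6,8} 15  {0,1,2,4,7,8} 30  {1,2,3,4,5,7} 20  {1,2,4,5,7,8} 60  {1,2,4,6,7,8} 60  {2,3,4,5,7,8} 60  {2,4,5,6,7,8} 90  {3,4,5,6,7,8} 60
  7 to go: {0,1,2,3,4,5,7} 35  {0,1,2,4,5,7,8} 105  {0,1,2,4,6,7,8} 105  {1,2,3,4,5,7,8} 140  {1,2,4,5,6,7,8} 210  {2,3,4,5,6,7,8} 210
  if 0:u drops first: 560 orders
  if 3:s drops first: 420 orders
  if 6:p drops first: 280 orders
heap linearizations: 1260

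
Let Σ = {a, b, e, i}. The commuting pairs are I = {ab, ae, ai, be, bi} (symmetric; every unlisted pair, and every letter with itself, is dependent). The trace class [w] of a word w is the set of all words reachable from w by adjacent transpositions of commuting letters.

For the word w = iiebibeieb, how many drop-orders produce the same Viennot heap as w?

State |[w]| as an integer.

0(i) covers ∅
1(i) covers 0:i
2(e) covers 1:i
3(b) covers ∅
4(i) covers 2:e
5(b) covers 3:b
6(e) covers 4:i
7(i) covers 6:e
8(e) covers 7:i
9(b) covers 5:b
floor of heap: 0:i, 3:b
completions by unplaced set U, small U first (add the entries for U minus each lowest piece of U):
  |U|=1: {8}:1  {9}:1
  |U|=2: {5,9}:1  {7,8}:1  {8,9}:2
  |U|=3: {3,5,9}:1  {5,8,9}:3  {6,7,8}:1  {7,8,9}:3
  |U|=4: {3,5,8,9}:4  {4,6,7,8}:1  {5,7,8,9}:6  {6,7,8,9}:4
  |U|=5: {2,4,6,7,8}:1  {3,5,7,8,9}:10  {4,6,7,8,9}:5  {5,6,7,8,9}:10
  |U|=6: {1,2,4,6,7,8}:1  {2,4,6,7,8,9}:6  {3,5,6,7,8,9}:20  {4,5,6,7,8,9}:15
  |U|=7: {0,1,2,4,6,7,8}:1  {1,2,4,6,7,8,9}:7  {2,4,5,6,7,8,9}:21  {3,4,5,6,7,8,9}:35
  |U|=8: {0,1,2,4,6,7,8,9}:8  {1,2,4,5,6,7,8,9}:28  {2,3,4,5,6,7,8,9}:56
  start at 0(i): 84
  start at 3(b): 36
sum over floor = 120

120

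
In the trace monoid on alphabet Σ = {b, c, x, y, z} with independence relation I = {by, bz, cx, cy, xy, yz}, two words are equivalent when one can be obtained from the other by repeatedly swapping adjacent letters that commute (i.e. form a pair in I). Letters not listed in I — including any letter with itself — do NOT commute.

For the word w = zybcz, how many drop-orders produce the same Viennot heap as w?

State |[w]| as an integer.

drop 0:z onto floor
drop 1:y onto floor
drop 2:b onto floor
drop 3:c onto {0:z, 2:b}
drop 4:z onto {3:c}
ground layer = {0:z, 1:y, 2:b}
drop-orders for the pieces not yet dropped (sum over which currently-grounded one goes next):
  1 to go: {1} 1  {4} 1
  2 to go: {1,4} 2  {3,4} 1
  3 to go: {0,3,4} 1  {1,3,4} 3  {2,3,4} 1
  if 0:z drops first: 4 orders
  if 1:y drops first: 2 orders
  if 2:b drops first: 4 orders
heap linearizations: 10

10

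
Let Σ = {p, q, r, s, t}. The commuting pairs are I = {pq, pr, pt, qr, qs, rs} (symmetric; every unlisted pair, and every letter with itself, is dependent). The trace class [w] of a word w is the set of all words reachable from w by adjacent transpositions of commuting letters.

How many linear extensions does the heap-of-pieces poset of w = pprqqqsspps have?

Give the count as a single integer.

#0=p has no predecessor
#1=p depends on [0:p]
#2=r has no predecessor
#3=q has no predecessor
#4=q depends on [3:q]
#5=q depends on [4:q]
#6=s depends on [1:p]
#7=s depends on [6:s]
#8=p depends on [7:s]
#9=p depends on [8:p]
#10=s depends on [9:p]
sources: [0:p, 2:r, 3:q]
N(rest) = Σ N(rest − s) over sources s of rest; N(one piece) = 1:
  size 1 → [2]=1  [5]=1  [10]=1
  size 2 → [2,5]=2  [2,10]=2  [4,5]=1  [5,10]=2  [9,10]=1
  size 3 → [2,4,5]=3  [2,5,10]=6  [2,9,10]=3  [3,4,5]=1  [4,5,10]=3  [5,9,10]=3  [8,9,10]=1
  size 4 → [2,3,4,5]=4  [2,4,5,10]=12  [2,5,9,10]=12  [2,8,9,10]=4  [3,4,5,10]=4  [4,5,9,10]=6  [5,8,9,10]=4  [7,8,9,10]=1
  size 5 → [2,3,4,5,10]=20  [2,4,5,9,10]=30  [2,5,8,9,10]=20  [2,7,8,9,10]=5  [3,4,5,9,10]=10  [4,5,8,9,10]=10  [5,7,8,9,10]=5  [6,7,8,9,10]=1
  size 6 → [1,6,7,8,9,10]=1  [2,3,4,5,9,10]=60  [2,4,5,8,9,10]=60  [2,5,7,8,9,10]=30  [2,6,7,8,9,10]=6  [3,4,5,8,9,10]=20  [4,5,7,8,9,10]=15  [5,6,7,8,9,10]=6
  size 7 → [0,1,6,7,8,9,10]=1  [1,2,6,7,8,9,10]=7  [1,5,6,7,8,9,10]=7  [2,3,4,5,8,9,10]=140  [2,4,5,7,8,9,10]=105  [2,5,6,7,8,9,10]=42  [3,4,5,7,8,9,10]=35  [4,5,6,7,8,9,10]=21
  size 8 → [0,1,2,6,7,8,9,10]=8  [0,1,5,6,7,8,9,10]=8  [1,2,5,6,7,8,9,10]=56  [1,4,5,6,7,8,9,10]=28  [2,3,4,5,7,8,9,10]=280  [2,4,5,6,7,8,9,10]=168  [3,4,5,6,7,8,9,10]=56
  size 9 → [0,1,2,5,6,7,8,9,10]=72  [0,1,4,5,6,7,8,9,10]=36  [1,2,4,5,6,7,8,9,10]=252  [1,3,4,5,6,7,8,9,10]=84  [2,3,4,5,6,7,8,9,10]=504
  first=0(p) contributes 840
  first=2(r) contributes 120
  first=3(q) contributes 360
|[w]| = 1320

1320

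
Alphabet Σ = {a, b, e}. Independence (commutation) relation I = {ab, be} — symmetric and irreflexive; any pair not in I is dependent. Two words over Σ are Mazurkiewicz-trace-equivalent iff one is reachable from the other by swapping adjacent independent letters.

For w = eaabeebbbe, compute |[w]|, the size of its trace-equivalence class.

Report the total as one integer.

210

drop 0:e onto floor
drop 1:a onto {0:e}
drop 2:a onto {1:a}
drop 3:b onto floor
drop 4:e onto {2:a}
drop 5:e onto {4:e}
drop 6:b onto {3:b}
drop 7:b onto {6:b}
drop 8:b onto {7:b}
drop 9:e onto {5:e}
ground layer = {0:e, 3:b}
drop-orders for the pieces not yet dropped (sum over which currently-grounded one goes next):
  1 to go: {8} 1  {9} 1
  2 to go: {5,9} 1  {7,8} 1  {8,9} 2
  3 to go: {4,5,9} 1  {5,8,9} 3  {6,7,8} 1  {7,8,9} 3
  4 to go: {2,4,5,9} 1  {3,6,7,8} 1  {4,5,8,9} 4  {5,7,8,9} 6  {6,7,8,9} 4
  5 to go: {1,2,4,5,9} 1  {2,4,5,8,9} 5  {3,6,7,8,9} 5  {4,5,7,8,9} 10  {5,6,7,8,9} 10
  6 to go: {0,1,2,4,5,9} 1  {1,2,4,5,8,9} 6  {2,4,5,7,8,9} 15  {3,5,6,7,8,9} 15  {4,5,6,7,8,9} 20
  7 to go: {0,1,2,4,5,8,9} 7  {1,2,4,5,7,8,9} 21  {2,4,5,6,7,8,9} 35  {3,4,5,6,7,8,9} 35
  8 to go: {0,1,2,4,5,7,8,9} 28  {1,2,4,5,6,7,8,9} 56  {2,3,4,5,6,7,8,9} 70
  if 0:e drops first: 126 orders
  if 3:b drops first: 84 orders
heap linearizations: 210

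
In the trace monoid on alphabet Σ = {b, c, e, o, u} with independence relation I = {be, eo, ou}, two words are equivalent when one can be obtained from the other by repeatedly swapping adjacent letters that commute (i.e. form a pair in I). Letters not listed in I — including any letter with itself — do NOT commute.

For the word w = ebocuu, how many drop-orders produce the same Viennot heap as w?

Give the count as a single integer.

3

drop 0:e onto floor
drop 1:b onto floor
drop 2:o onto {1:b}
drop 3:c onto {0:e, 2:o}
drop 4:u onto {3:c}
drop 5:u onto {4:u}
ground layer = {0:e, 1:b}
drop-orders for the pieces not yet dropped (sum over which currently-grounded one goes next):
  1 to go: {5} 1
  2 to go: {4,5} 1
  3 to go: {3,4,5} 1
  4 to go: {0,3,4,5} 1  {2,3,4,5} 1
  if 0:e drops first: 1 orders
  if 1:b drops first: 2 orders
heap linearizations: 3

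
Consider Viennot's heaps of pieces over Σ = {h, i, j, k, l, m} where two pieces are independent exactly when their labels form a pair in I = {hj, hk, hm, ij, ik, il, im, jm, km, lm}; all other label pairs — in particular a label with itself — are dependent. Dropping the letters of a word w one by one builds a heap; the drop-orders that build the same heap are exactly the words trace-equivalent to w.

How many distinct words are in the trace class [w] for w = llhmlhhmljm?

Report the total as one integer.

0(l) covers ∅
1(l) covers 0:l
2(h) covers 1:l
3(m) covers ∅
4(l) covers 2:h
5(h) covers 4:l
6(h) covers 5:h
7(m) covers 3:m
8(l) covers 6:h
9(j) covers 8:l
10(m) covers 7:m
floor of heap: 0:l, 3:m
completions by unplaced set U, small U first (add the entries for U minus each lowest piece of U):
  |U|=1: {9}:1  {10}:1
  |U|=2: {7,10}:1  {8,9}:1  {9,10}:2
  |U|=3: {3,7,10}:1  {6,8,9}:1  {7,9,10}:3  {8,9,10}:3
  |U|=4: {3,7,9,10}:4  {5,6,8,9}:1  {6,8,9,10}:4  {7,8,9,10}:6
  |U|=5: {3,7,8,9,10}:10  {4,5,6,8,9}:1  {5,6,8,9,10}:5  {6,7,8,9,10}:10
  |U|=6: {2,4,5,6,8,9}:1  {3,6,7,8,9,10}:20  {4,5,6,8,9,10}:6  {5,6,7,8,9,10}:15
  |U|=7: {1,2,4,5,6,8,9}:1  {2,4,5,6,8,9,10}:7  {3,5,6,7,8,9,10}:35  {4,5,6,7,8,9,10}:21
  |U|=8: {0,1,2,4,5,6,8,9}:1  {1,2,4,5,6,8,9,10}:8  {2,4,5,6,7,8,9,10}:28  {3,4,5,6,7,8,9,10}:56
  |U|=9: {0,1,2,4,5,6,8,9,10}:9  {1,2,4,5,6,7,8,9,10}:36  {2,3,4,5,6,7,8,9,10}:84
  start at 0(l): 120
  start at 3(m): 45
sum over floor = 165

165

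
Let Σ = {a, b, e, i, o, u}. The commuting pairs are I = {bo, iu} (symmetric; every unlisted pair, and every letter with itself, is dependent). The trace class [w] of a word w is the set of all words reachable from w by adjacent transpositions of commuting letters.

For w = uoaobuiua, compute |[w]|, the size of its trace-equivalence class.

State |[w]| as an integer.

drop 0:u onto floor
drop 1:o onto {0:u}
drop 2:a onto {1:o}
drop 3:o onto {2:a}
drop 4:b onto {2:a}
drop 5:u onto {3:o, 4:b}
drop 6:i onto {3:o, 4:b}
drop 7:u onto {5:u}
drop 8:a onto {6:i, 7:u}
ground layer = {0:u}
drop-orders for the pieces not yet dropped (sum over which currently-grounded one goes next):
  1 to go: {8} 1
  2 to go: {6,8} 1  {7,8} 1
  3 to go: {5,7,8} 1  {6,7,8} 2
  4 to go: {5,6,7,8} 3
  5 to go: {3,5,6,7,8} 3  {4,5,6,7,8} 3
  6 to go: {3,4,5,6,7,8} 6
  7 to go: {2,3,4,5,6,7,8} 6
  if 0:u drops first: 6 orders

6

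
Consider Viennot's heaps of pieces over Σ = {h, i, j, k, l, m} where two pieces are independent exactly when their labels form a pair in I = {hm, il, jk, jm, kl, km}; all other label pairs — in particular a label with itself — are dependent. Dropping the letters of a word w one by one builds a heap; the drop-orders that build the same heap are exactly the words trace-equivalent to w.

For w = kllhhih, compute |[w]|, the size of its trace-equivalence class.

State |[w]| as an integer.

3

drop 0:k onto floor
drop 1:l onto floor
drop 2:l onto {1:l}
drop 3:h onto {0:k, 2:l}
drop 4:h onto {3:h}
drop 5:i onto {4:h}
drop 6:h onto {5:i}
ground layer = {0:k, 1:l}
drop-orders for the pieces not yet dropped (sum over which currently-grounded one goes next):
  1 to go: {6} 1
  2 to go: {5,6} 1
  3 to go: {4,5,6} 1
  4 to go: {3,4,5,6} 1
  5 to go: {0,3,4,5,6} 1  {2,3,4,5,6} 1
  if 0:k drops first: 1 orders
  if 1:l drops first: 2 orders
heap linearizations: 3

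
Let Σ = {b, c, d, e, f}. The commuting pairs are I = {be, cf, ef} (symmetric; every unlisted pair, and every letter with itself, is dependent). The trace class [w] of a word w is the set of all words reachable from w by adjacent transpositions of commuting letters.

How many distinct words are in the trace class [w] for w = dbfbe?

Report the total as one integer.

4

0(d) covers ∅
1(b) covers 0:d
2(f) covers 1:b
3(b) covers 2:f
4(e) covers 0:d
floor of heap: 0:d
completions by unplaced set U, small U first (add the entries for U minus each lowest piece of U):
  |U|=1: {3}:1  {4}:1
  |U|=2: {2,3}:1  {3,4}:2
  |U|=3: {1,2,3}:1  {2,3,4}:3
  start at 0(d): 4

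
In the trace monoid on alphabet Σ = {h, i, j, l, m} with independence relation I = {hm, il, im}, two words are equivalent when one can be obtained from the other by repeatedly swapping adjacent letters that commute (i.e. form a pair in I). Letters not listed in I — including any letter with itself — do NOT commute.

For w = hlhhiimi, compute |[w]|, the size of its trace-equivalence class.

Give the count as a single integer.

0(h) covers ∅
1(l) covers 0:h
2(h) covers 1:l
3(h) covers 2:h
4(i) covers 3:h
5(i) covers 4:i
6(m) covers 1:l
7(i) covers 5:i
floor of heap: 0:h
completions by unplaced set U, small U first (add the entries for U minus each lowest piece of U):
  |U|=1: {6}:1  {7}:1
  |U|=2: {5,7}:1  {6,7}:2
  |U|=3: {4,5,7}:1  {5,6,7}:3
  |U|=4: {3,4,5,7}:1  {4,5,6,7}:4
  |U|=5: {2,3,4,5,7}:1  {3,4,5,6,7}:5
  |U|=6: {2,3,4,5,6,7}:6
  start at 0(h): 6

6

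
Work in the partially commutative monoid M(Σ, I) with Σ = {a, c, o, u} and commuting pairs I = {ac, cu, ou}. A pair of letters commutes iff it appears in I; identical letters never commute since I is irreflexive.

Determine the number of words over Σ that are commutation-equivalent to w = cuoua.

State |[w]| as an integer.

6

piece 0:c — minimal
piece 1:u — minimal
piece 2:o rests on {0:c}
piece 3:u rests on {1:u}
piece 4:a rests on {2:o, 3:u}
minimal pieces: {0:c, 1:u}
ways to finish when only these pieces remain (= sum over removing one remaining piece with nothing left below it):
  1 left: {4}→1
  2 left: {2,4}→1  {3,4}→1
  3 left: {0,2,4}→1  {1,3,4}→1  {2,3,4}→2
  placing 0:c first → 3 extensions
  placing 1:u first → 3 extensions
total linear extensions = 6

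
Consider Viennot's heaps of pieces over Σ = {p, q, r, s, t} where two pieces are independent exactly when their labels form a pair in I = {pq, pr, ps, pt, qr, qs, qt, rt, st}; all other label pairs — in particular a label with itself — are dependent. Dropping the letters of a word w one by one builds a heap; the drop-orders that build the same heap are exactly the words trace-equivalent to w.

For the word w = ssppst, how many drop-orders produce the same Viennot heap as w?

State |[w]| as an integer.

60

drop 0:s onto floor
drop 1:s onto {0:s}
drop 2:p onto floor
drop 3:p onto {2:p}
drop 4:s onto {1:s}
drop 5:t onto floor
ground layer = {0:s, 2:p, 5:t}
drop-orders for the pieces not yet dropped (sum over which currently-grounded one goes next):
  1 to go: {3} 1  {4} 1  {5} 1
  2 to go: {1,4} 1  {2,3} 1  {3,4} 2  {3,5} 2  {4,5} 2
  3 to go: {0,1,4} 1  {1,3,4} 3  {1,4,5} 3  {2,3,4} 3  {2,3,5} 3  {3,4,5} 6
  4 to go: {0,1,3,4} 4  {0,1,4,5} 4  {1,2,3,4} 6  {1,3,4,5} 12  {2,3,4,5} 12
  if 0:s drops first: 30 orders
  if 2:p drops first: 20 orders
  if 5:t drops first: 10 orders
heap linearizations: 60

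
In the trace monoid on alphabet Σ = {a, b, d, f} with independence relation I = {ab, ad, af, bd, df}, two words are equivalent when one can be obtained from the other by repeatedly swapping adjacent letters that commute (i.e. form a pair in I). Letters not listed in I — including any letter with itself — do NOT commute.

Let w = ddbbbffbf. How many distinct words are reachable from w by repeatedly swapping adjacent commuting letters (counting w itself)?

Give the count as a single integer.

piece 0:d — minimal
piece 1:d rests on {0:d}
piece 2:b — minimal
piece 3:b rests on {2:b}
piece 4:b rests on {3:b}
piece 5:f rests on {4:b}
piece 6:f rests on {5:f}
piece 7:b rests on {6:f}
piece 8:f rests on {7:b}
minimal pieces: {0:d, 2:b}
ways to finish when only these pieces remain (= sum over removing one remaining piece with nothing left below it):
  1 left: {1}→1  {8}→1
  2 left: {0,1}→1  {1,8}→2  {7,8}→1
  3 left: {0,1,8}→3  {1,7,8}→3  {6,7,8}→1
  4 left: {0,1,7,8}→6  {1,6,7,8}→4  {5,6,7,8}→1
  5 left: {0,1,6,7,8}→10  {1,5,6,7,8}→5  {4,5,6,7,8}→1
  6 left: {0,1,5,6,7,8}→15  {1,4,5,6,7,8}→6  {3,4,5,6,7,8}→1
  7 left: {0,1,4,5,6,7,8}→21  {1,3,4,5,6,7,8}→7  {2,3,4,5,6,7,8}→1
  placing 0:d first → 8 extensions
  placing 2:b first → 28 extensions
total linear extensions = 36

36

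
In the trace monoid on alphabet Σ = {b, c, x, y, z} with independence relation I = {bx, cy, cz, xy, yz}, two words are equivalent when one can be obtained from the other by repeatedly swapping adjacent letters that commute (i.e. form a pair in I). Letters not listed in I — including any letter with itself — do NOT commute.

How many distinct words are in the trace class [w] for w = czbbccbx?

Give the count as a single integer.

0(c) covers ∅
1(z) covers ∅
2(b) covers 0:c, 1:z
3(b) covers 2:b
4(c) covers 3:b
5(c) covers 4:c
6(b) covers 5:c
7(x) covers 5:c
floor of heap: 0:c, 1:z
completions by unplaced set U, small U first (add the entries for U minus each lowest piece of U):
  |U|=1: {6}:1  {7}:1
  |U|=2: {6,7}:2
  |U|=3: {5,6,7}:2
  |U|=4: {4,5,6,7}:2
  |U|=5: {3,4,5,6,7}:2
  |U|=6: {2,3,4,5,6,7}:2
  start at 0(c): 2
  start at 1(z): 2
sum over floor = 4

4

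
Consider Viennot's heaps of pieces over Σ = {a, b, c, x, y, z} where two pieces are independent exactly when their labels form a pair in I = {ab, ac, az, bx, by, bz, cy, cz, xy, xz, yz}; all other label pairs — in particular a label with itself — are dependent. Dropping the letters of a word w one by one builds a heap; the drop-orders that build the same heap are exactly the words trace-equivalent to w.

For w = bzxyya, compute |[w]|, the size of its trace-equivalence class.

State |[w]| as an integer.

#0=b has no predecessor
#1=z has no predecessor
#2=x has no predecessor
#3=y has no predecessor
#4=y depends on [3:y]
#5=a depends on [2:x, 4:y]
sources: [0:b, 1:z, 2:x, 3:y]
N(rest) = Σ N(rest − s) over sources s of rest; N(one piece) = 1:
  size 1 → [0]=1  [1]=1  [5]=1
  size 2 → [0,1]=2  [0,5]=2  [1,5]=2  [2,5]=1  [4,5]=1
  size 3 → [0,1,5]=6  [0,2,5]=3  [0,4,5]=3  [1,2,5]=3  [1,4,5]=3  [2,4,5]=2  [3,4,5]=1
  size 4 → [0,1,2,5]=12  [0,1,4,5]=12  [0,2,4,5]=8  [0,3,4,5]=4  [1,2,4,5]=8  [1,3,4,5]=4  [2,3,4,5]=3
  first=0(b) contributes 15
  first=1(z) contributes 15
  first=2(x) contributes 20
  first=3(y) contributes 40
|[w]| = 90

90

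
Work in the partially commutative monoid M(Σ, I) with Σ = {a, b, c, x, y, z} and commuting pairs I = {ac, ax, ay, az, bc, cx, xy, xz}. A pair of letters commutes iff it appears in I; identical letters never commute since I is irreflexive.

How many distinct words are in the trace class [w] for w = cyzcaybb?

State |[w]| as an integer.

drop 0:c onto floor
drop 1:y onto {0:c}
drop 2:z onto {1:y}
drop 3:c onto {2:z}
drop 4:a onto floor
drop 5:y onto {3:c}
drop 6:b onto {4:a, 5:y}
drop 7:b onto {6:b}
ground layer = {0:c, 4:a}
drop-orders for the pieces not yet dropped (sum over which currently-grounded one goes next):
  1 to go: {7} 1
  2 to go: {6,7} 1
  3 to go: {4,6,7} 1  {5,6,7} 1
  4 to go: {3,5,6,7} 1  {4,5,6,7} 2
  5 to go: {2,3,5,6,7} 1  {3,4,5,6,7} 3
  6 to go: {1,2,3,5,6,7} 1  {2,3,4,5,6,7} 4
  if 0:c drops first: 5 orders
  if 4:a drops first: 1 orders
heap linearizations: 6

6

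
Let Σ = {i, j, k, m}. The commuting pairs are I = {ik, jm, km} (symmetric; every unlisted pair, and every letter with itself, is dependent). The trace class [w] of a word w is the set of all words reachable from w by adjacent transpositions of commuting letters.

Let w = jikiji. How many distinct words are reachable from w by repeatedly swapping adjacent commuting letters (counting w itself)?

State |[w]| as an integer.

3

0(j) covers ∅
1(i) covers 0:j
2(k) covers 0:j
3(i) covers 1:i
4(j) covers 2:k, 3:i
5(i) covers 4:j
floor of heap: 0:j
completions by unplaced set U, small U first (add the entries for U minus each lowest piece of U):
  |U|=1: {5}:1
  |U|=2: {4,5}:1
  |U|=3: {2,4,5}:1  {3,4,5}:1
  |U|=4: {1,3,4,5}:1  {2,3,4,5}:2
  start at 0(j): 3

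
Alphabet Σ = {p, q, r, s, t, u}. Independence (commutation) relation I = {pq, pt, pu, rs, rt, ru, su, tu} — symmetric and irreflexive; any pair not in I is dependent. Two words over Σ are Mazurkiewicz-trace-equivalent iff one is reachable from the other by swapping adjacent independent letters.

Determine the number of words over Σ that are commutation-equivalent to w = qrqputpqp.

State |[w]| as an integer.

0(q) covers ∅
1(r) covers 0:q
2(q) covers 1:r
3(p) covers 1:r
4(u) covers 2:q
5(t) covers 2:q
6(p) covers 3:p
7(q) covers 4:u, 5:t
8(p) covers 6:p
floor of heap: 0:q
completions by unplaced set U, small U first (add the entries for U minus each lowest piece of U):
  |U|=1: {7}:1  {8}:1
  |U|=2: {4,7}:1  {5,7}:1  {6,8}:1  {7,8}:2
  |U|=3: {3,6,8}:1  {4,5,7}:2  {4,7,8}:3  {5,7,8}:3  {6,7,8}:3
  |U|=4: {2,4,5,7}:2  {3,6,7,8}:4  {4,5,7,8}:8  {4,6,7,8}:6  {5,6,7,8}:6
  |U|=5: {2,4,5,7,8}:10  {3,4,6,7,8}:10  {3,5,6,7,8}:10  {4,5,6,7,8}:20
  |U|=6: {2,4,5,6,7,8}:30  {3,4,5,6,7,8}:40
  |U|=7: {2,3,4,5,6,7,8}:70
  start at 0(q): 70

70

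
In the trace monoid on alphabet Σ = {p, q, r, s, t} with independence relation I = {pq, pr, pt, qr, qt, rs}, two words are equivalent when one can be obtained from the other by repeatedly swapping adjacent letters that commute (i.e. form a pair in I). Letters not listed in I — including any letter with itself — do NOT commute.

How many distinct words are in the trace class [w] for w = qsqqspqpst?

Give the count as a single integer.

3

0(q) covers ∅
1(s) covers 0:q
2(q) covers 1:s
3(q) covers 2:q
4(s) covers 3:q
5(p) covers 4:s
6(q) covers 4:s
7(p) covers 5:p
8(s) covers 6:q, 7:p
9(t) covers 8:s
floor of heap: 0:q
completions by unplaced set U, small U first (add the entries for U minus each lowest piece of U):
  |U|=1: {9}:1
  |U|=2: {8,9}:1
  |U|=3: {6,8,9}:1  {7,8,9}:1
  |U|=4: {5,7,8,9}:1  {6,7,8,9}:2
  |U|=5: {5,6,7,8,9}:3
  |U|=6: {4,5,6,7,8,9}:3
  |U|=7: {3,4,5,6,7,8,9}:3
  |U|=8: {2,3,4,5,6,7,8,9}:3
  start at 0(q): 3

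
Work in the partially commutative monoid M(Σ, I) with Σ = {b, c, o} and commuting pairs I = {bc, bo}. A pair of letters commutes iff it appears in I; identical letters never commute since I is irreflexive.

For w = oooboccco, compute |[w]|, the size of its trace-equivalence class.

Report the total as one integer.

0(o) covers ∅
1(o) covers 0:o
2(o) covers 1:o
3(b) covers ∅
4(o) covers 2:o
5(c) covers 4:o
6(c) covers 5:c
7(c) covers 6:c
8(o) covers 7:c
floor of heap: 0:o, 3:b
completions by unplaced set U, small U first (add the entries for U minus each lowest piece of U):
  |U|=1: {3}:1  {8}:1
  |U|=2: {3,8}:2  {7,8}:1
  |U|=3: {3,7,8}:3  {6,7,8}:1
  |U|=4: {3,6,7,8}:4  {5,6,7,8}:1
  |U|=5: {3,5,6,7,8}:5  {4,5,6,7,8}:1
  |U|=6: {2,4,5,6,7,8}:1  {3,4,5,6,7,8}:6
  |U|=7: {1,2,4,5,6,7,8}:1  {2,3,4,5,6,7,8}:7
  start at 0(o): 8
  start at 3(b): 1
sum over floor = 9

9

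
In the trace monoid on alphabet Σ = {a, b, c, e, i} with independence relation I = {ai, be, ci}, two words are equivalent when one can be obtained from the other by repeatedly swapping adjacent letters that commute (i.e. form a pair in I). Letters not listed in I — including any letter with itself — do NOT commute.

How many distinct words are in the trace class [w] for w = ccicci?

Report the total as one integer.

15

piece 0:c — minimal
piece 1:c rests on {0:c}
piece 2:i — minimal
piece 3:c rests on {1:c}
piece 4:c rests on {3:c}
piece 5:i rests on {2:i}
minimal pieces: {0:c, 2:i}
ways to finish when only these pieces remain (= sum over removing one remaining piece with nothing left below it):
  1 left: {4}→1  {5}→1
  2 left: {2,5}→1  {3,4}→1  {4,5}→2
  3 left: {1,3,4}→1  {2,4,5}→3  {3,4,5}→3
  4 left: {0,1,3,4}→1  {1,3,4,5}→4  {2,3,4,5}→6
  placing 0:c first → 10 extensions
  placing 2:i first → 5 extensions
total linear extensions = 15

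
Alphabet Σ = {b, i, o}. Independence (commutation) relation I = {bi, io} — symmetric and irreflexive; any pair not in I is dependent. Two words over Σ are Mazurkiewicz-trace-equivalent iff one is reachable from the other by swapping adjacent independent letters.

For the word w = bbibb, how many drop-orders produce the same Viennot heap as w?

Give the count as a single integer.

drop 0:b onto floor
drop 1:b onto {0:b}
drop 2:i onto floor
drop 3:b onto {1:b}
drop 4:b onto {3:b}
ground layer = {0:b, 2:i}
drop-orders for the pieces not yet dropped (sum over which currently-grounded one goes next):
  1 to go: {2} 1  {4} 1
  2 to go: {2,4} 2  {3,4} 1
  3 to go: {1,3,4} 1  {2,3,4} 3
  if 0:b drops first: 4 orders
  if 2:i drops first: 1 orders
heap linearizations: 5

5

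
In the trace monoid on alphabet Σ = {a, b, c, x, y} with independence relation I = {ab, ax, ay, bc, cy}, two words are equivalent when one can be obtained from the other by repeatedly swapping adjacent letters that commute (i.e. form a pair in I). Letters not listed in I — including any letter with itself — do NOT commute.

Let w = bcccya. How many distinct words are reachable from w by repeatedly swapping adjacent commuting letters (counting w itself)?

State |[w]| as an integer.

piece 0:b — minimal
piece 1:c — minimal
piece 2:c rests on {1:c}
piece 3:c rests on {2:c}
piece 4:y rests on {0:b}
piece 5:a rests on {3:c}
minimal pieces: {0:b, 1:c}
ways to finish when only these pieces remain (= sum over removing one remaining piece with nothing left below it):
  1 left: {4}→1  {5}→1
  2 left: {0,4}→1  {3,5}→1  {4,5}→2
  3 left: {0,4,5}→3  {2,3,5}→1  {3,4,5}→3
  4 left: {0,3,4,5}→6  {1,2,3,5}→1  {2,3,4,5}→4
  placing 0:b first → 5 extensions
  placing 1:c first → 10 extensions
total linear extensions = 15

15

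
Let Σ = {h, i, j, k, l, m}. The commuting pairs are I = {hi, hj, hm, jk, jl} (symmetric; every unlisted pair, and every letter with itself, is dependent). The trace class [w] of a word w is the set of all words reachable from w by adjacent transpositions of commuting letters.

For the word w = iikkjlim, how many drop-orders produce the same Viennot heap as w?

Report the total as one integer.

0(i) covers ∅
1(i) covers 0:i
2(k) covers 1:i
3(k) covers 2:k
4(j) covers 1:i
5(l) covers 3:k
6(i) covers 4:j, 5:l
7(m) covers 6:i
floor of heap: 0:i
completions by unplaced set U, small U first (add the entries for U minus each lowest piece of U):
  |U|=1: {7}:1
  |U|=2: {6,7}:1
  |U|=3: {4,6,7}:1  {5,6,7}:1
  |U|=4: {3,5,6,7}:1  {4,5,6,7}:2
  |U|=5: {2,3,5,6,7}:1  {3,4,5,6,7}:3
  |U|=6: {2,3,4,5,6,7}:4
  start at 0(i): 4

4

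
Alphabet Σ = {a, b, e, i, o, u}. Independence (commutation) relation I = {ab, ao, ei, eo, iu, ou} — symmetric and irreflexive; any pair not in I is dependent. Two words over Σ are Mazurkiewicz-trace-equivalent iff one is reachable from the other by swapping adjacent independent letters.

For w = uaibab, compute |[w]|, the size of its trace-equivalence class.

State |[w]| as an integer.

drop 0:u onto floor
drop 1:a onto {0:u}
drop 2:i onto {1:a}
drop 3:b onto {2:i}
drop 4:a onto {2:i}
drop 5:b onto {3:b}
ground layer = {0:u}
drop-orders for the pieces not yet dropped (sum over which currently-grounded one goes next):
  1 to go: {4} 1  {5} 1
  2 to go: {3,5} 1  {4,5} 2
  3 to go: {3,4,5} 3
  4 to go: {2,3,4,5} 3
  if 0:u drops first: 3 orders

3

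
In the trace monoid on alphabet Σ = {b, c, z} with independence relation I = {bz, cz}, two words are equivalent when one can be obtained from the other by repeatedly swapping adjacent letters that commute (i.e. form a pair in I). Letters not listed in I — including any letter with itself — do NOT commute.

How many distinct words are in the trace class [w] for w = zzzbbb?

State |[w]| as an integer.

drop 0:z onto floor
drop 1:z onto {0:z}
drop 2:z onto {1:z}
drop 3:b onto floor
drop 4:b onto {3:b}
drop 5:b onto {4:b}
ground layer = {0:z, 3:b}
drop-orders for the pieces not yet dropped (sum over which currently-grounded one goes next):
  1 to go: {2} 1  {5} 1
  2 to go: {1,2} 1  {2,5} 2  {4,5} 1
  3 to go: {0,1,2} 1  {1,2,5} 3  {2,4,5} 3  {3,4,5} 1
  4 to go: {0,1,2,5} 4  {1,2,4,5} 6  {2,3,4,5} 4
  if 0:z drops first: 10 orders
  if 3:b drops first: 10 orders
heap linearizations: 20

20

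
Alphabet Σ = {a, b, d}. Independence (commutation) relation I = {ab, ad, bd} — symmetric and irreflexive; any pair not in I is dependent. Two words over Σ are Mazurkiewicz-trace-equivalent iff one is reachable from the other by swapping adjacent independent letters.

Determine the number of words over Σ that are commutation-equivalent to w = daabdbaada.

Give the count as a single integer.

drop 0:d onto floor
drop 1:a onto floor
drop 2:a onto {1:a}
drop 3:b onto floor
drop 4:d onto {0:d}
drop 5:b onto {3:b}
drop 6:a onto {2:a}
drop 7:a onto {6:a}
drop 8:d onto {4:d}
drop 9:a onto {7:a}
ground layer = {0:d, 1:a, 3:b}
drop-orders for the pieces not yet dropped (sum over which currently-grounded one goes next):
  1 to go: {5} 1  {8} 1  {9} 1
  2 to go: {3,5} 1  {4,8} 1  {5,8} 2  {5,9} 2  {7,9} 1  {8,9} 2
  3 to go: {0,4,8} 1  {3,5,8} 3  {3,5,9} 3  {4,5,8} 3  {4,8,9} 3  {5,7,9} 3  {5,8,9} 6  {6,7,9} 1  {7,8,9} 3
  4 to go: {0,4,5,8} 4  {0,4,8,9} 4  {2,6,7,9} 1  {3,4,5,8} 6  {3,5,7,9} 6  {3,5,8,9} 12  {4,5,8,9} 12  {4,7,8,9} 6  {5,6,7,9} 4  {5,7,8,9} 12  {6,7,8,9} 4
  5 to go: {0,3,4,5,8} 10  {0,4,5,8,9} 20  {0,4,7,8,9} 10  {1,2,6,7,9} 1  {2,5,6,7,9} 5  {2,6,7,8,9} 5  {3,4,5,8,9} 30  {3,5,6,7,9} 10  {3,5,7,8,9} 30  {4,5,7,8,9} 30  {4,6,7,8,9} 10  {5,6,7,8,9} 20
  6 to go: {0,3,4,5,8,9} 60  {0,4,5,7,8,9} 60  {0,4,6,7,8,9} 20  {1,2,5,6,7,9} 6  {1,2,6,7,8,9} 6  {2,3,5,6,7,9} 15  {2,4,6,7,8,9} 15  {2,5,6,7,8,9} 30  {3,4,5,7,8,9} 90  {3,5,6,7,8,9} 60  {4,5,6,7,8,9} 60
  7 to go: {0,2,4,6,7,8,9} 35  {0,3,4,5,7,8,9} 210  {0,4,5,6,7,8,9} 140  {1,2,3,5,6,7,9} 21  {1,2,4,6,7,8,9} 21  {1,2,5,6,7,8,9} 42  {2,3,5,6,7,8,9} 105  {2,4,5,6,7,8,9} 105  {3,4,5,6,7,8,9} 210
  8 to go: {0,1,2,4,6,7,8,9} 56  {0,2,4,5,6,7,8,9} 280  {0,3,4,5,6,7,8,9} 560  {1,2,3,5,6,7,8,9} 168  {1,2,4,5,6,7,8,9} 168  {2,3,4,5,6,7,8,9} 420
  if 0:d drops first: 756 orders
  if 1:a drops first: 1260 orders
  if 3:b drops first: 504 orders
heap linearizations: 2520

2520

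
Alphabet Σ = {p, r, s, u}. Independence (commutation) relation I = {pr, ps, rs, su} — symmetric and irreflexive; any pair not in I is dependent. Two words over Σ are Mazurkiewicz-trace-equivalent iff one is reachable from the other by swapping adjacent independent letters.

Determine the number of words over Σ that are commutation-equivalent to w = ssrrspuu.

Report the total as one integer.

168

0(s) covers ∅
1(s) covers 0:s
2(r) covers ∅
3(r) covers 2:r
4(s) covers 1:s
5(p) covers ∅
6(u) covers 3:r, 5:p
7(u) covers 6:u
floor of heap: 0:s, 2:r, 5:p
completions by unplaced set U, small U first (add the entries for U minus each lowest piece of U):
  |U|=1: {4}:1  {7}:1
  |U|=2: {1,4}:1  {4,7}:2  {6,7}:1
  |U|=3: {0,1,4}:1  {1,4,7}:3  {3,6,7}:1  {4,6,7}:3  {5,6,7}:1
  |U|=4: {0,1,4,7}:4  {1,4,6,7}:6  {2,3,6,7}:1  {3,4,6,7}:4  {3,5,6,7}:2  {4,5,6,7}:4
  |U|=5: {0,1,4,6,7}:10  {1,3,4,6,7}:10  {1,4,5,6,7}:10  {2,3,4,6,7}:5  {2,3,5,6,7}:3  {3,4,5,6,7}:10
  |U|=6: {0,1,3,4,6,7}:20  {0,1,4,5,6,7}:20  {1,2,3,4,6,7}:15  {1,3,4,5,6,7}:30  {2,3,4,5,6,7}:18
  start at 0(s): 63
  start at 2(r): 70
  start at 5(p): 35
sum over floor = 168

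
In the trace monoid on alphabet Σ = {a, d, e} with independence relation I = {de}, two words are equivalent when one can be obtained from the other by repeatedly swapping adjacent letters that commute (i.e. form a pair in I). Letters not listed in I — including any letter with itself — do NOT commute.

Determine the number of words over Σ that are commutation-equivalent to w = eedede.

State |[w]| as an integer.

0(e) covers ∅
1(e) covers 0:e
2(d) covers ∅
3(e) covers 1:e
4(d) covers 2:d
5(e) covers 3:e
floor of heap: 0:e, 2:d
completions by unplaced set U, small U first (add the entries for U minus each lowest piece of U):
  |U|=1: {4}:1  {5}:1
  |U|=2: {2,4}:1  {3,5}:1  {4,5}:2
  |U|=3: {1,3,5}:1  {2,4,5}:3  {3,4,5}:3
  |U|=4: {0,1,3,5}:1  {1,3,4,5}:4  {2,3,4,5}:6
  start at 0(e): 10
  start at 2(d): 5
sum over floor = 15

15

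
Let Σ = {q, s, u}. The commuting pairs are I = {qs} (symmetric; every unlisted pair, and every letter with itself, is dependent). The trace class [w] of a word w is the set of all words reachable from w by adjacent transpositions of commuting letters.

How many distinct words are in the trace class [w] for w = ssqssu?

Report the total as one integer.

#0=s has no predecessor
#1=s depends on [0:s]
#2=q has no predecessor
#3=s depends on [1:s]
#4=s depends on [3:s]
#5=u depends on [2:q, 4:s]
sources: [0:s, 2:q]
N(rest) = Σ N(rest − s) over sources s of rest; N(one piece) = 1:
  size 1 → [5]=1
  size 2 → [2,5]=1  [4,5]=1
  size 3 → [2,4,5]=2  [3,4,5]=1
  size 4 → [1,3,4,5]=1  [2,3,4,5]=3
  first=0(s) contributes 4
  first=2(q) contributes 1
|[w]| = 5

5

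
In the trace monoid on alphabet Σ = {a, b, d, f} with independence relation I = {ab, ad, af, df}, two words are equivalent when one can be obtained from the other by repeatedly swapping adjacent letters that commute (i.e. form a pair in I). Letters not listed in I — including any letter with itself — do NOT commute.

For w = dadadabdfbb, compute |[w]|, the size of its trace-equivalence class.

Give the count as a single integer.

330

0(d) covers ∅
1(a) covers ∅
2(d) covers 0:d
3(a) covers 1:a
4(d) covers 2:d
5(a) covers 3:a
6(b) covers 4:d
7(d) covers 6:b
8(f) covers 6:b
9(b) covers 7:d, 8:f
10(b) covers 9:b
floor of heap: 0:d, 1:a
completions by unplaced set U, small U first (add the entries for U minus each lowest piece of U):
  |U|=1: {5}:1  {10}:1
  |U|=2: {3,5}:1  {5,10}:2  {9,10}:1
  |U|=3: {1,3,5}:1  {3,5,10}:3  {5,9,10}:3  {7,9,10}:1  {8,9,10}:1
  |U|=4: {1,3,5,10}:4  {3,5,9,10}:6  {5,7,9,10}:4  {5,8,9,10}:4  {7,8,9,10}:2
  |U|=5: {1,3,5,9,10}:10  {3,5,7,9,10}:10  {3,5,8,9,10}:10  {5,7,8,9,10}:10  {6,7,8,9,10}:2
  |U|=6: {1,3,5,7,9,10}:20  {1,3,5,8,9,10}:20  {3,5,7,8,9,10}:30  {4,6,7,8,9,10}:2  {5,6,7,8,9,10}:12
  |U|=7: {1,3,5,7,8,9,10}:70  {2,4,6,7,8,9,10}:2  {3,5,6,7,8,9,10}:42  {4,5,6,7,8,9,10}:14
  |U|=8: {0,2,4,6,7,8,9,10}:2  {1,3,5,6,7,8,9,10}:112  {2,4,5,6,7,8,9,10}:16  {3,4,5,6,7,8,9,10}:56
  |U|=9: {0,2,4,5,6,7,8,9,10}:18  {1,3,4,5,6,7,8,9,10}:168  {2,3,4,5,6,7,8,9,10}:72
  start at 0(d): 240
  start at 1(a): 90
sum over floor = 330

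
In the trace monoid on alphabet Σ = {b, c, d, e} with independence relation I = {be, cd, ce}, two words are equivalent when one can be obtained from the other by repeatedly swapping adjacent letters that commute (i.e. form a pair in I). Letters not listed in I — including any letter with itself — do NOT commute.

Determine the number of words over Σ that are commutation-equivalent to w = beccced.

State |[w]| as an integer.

0(b) covers ∅
1(e) covers ∅
2(c) covers 0:b
3(c) covers 2:c
4(c) covers 3:c
5(e) covers 1:e
6(d) covers 0:b, 5:e
floor of heap: 0:b, 1:e
completions by unplaced set U, small U first (add the entries for U minus each lowest piece of U):
  |U|=1: {4}:1  {6}:1
  |U|=2: {3,4}:1  {4,6}:2  {5,6}:1
  |U|=3: {1,5,6}:1  {2,3,4}:1  {3,4,6}:3  {4,5,6}:3
  |U|=4: {1,4,5,6}:4  {2,3,4,6}:4  {3,4,5,6}:6
  |U|=5: {0,2,3,4,6}:4  {1,3,4,5,6}:10  {2,3,4,5,6}:10
  start at 0(b): 20
  start at 1(e): 14
sum over floor = 34

34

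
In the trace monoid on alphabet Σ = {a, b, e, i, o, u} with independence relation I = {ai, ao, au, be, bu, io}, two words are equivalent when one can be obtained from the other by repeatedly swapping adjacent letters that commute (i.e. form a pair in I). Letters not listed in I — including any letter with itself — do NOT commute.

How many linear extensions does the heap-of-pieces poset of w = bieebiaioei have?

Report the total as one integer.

36

drop 0:b onto floor
drop 1:i onto {0:b}
drop 2:e onto {1:i}
drop 3:e onto {2:e}
drop 4:b onto {1:i}
drop 5:i onto {3:e, 4:b}
drop 6:a onto {3:e, 4:b}
drop 7:i onto {5:i}
drop 8:o onto {3:e, 4:b}
drop 9:e onto {6:a, 7:i, 8:o}
drop 10:i onto {9:e}
ground layer = {0:b}
drop-orders for the pieces not yet dropped (sum over which currently-grounded one goes next):
  1 to go: {10} 1
  2 to go: {9,10} 1
  3 to go: {6,9,10} 1  {7,9,10} 1  {8,9,10} 1
  4 to go: {5,7,9,10} 1  {6,7,9,10} 2  {6,8,9,10} 2  {7,8,9,10} 2
  5 to go: {5,6,7,9,10} 3  {5,7,8,9,10} 3  {6,7,8,9,10} 6
  6 to go: {5,6,7,8,9,10} 12
  7 to go: {3,5,6,7,8,9,10} 12  {4,5,6,7,8,9,10} 12
  8 to go: {2,3,5,6,7,8,9,10} 12  {3,4,5,6,7,8,9,10} 24
  9 to go: {2,3,4,5,6,7,8,9,10} 36
  if 0:b drops first: 36 orders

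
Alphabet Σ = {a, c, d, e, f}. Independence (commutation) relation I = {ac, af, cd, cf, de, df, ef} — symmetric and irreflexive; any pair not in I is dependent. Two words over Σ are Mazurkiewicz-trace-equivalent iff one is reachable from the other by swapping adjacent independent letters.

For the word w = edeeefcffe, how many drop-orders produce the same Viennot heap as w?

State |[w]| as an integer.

840

drop 0:e onto floor
drop 1:d onto floor
drop 2:e onto {0:e}
drop 3:e onto {2:e}
drop 4:e onto {3:e}
drop 5:f onto floor
drop 6:c onto {4:e}
drop 7:f onto {5:f}
drop 8:f onto {7:f}
drop 9:e onto {6:c}
ground layer = {0:e, 1:d, 5:f}
drop-orders for the pieces not yet dropped (sum over which currently-grounded one goes next):
  1 to go: {1} 1  {8} 1  {9} 1
  2 to go: {1,8} 2  {1,9} 2  {6,9} 1  {7,8} 1  {8,9} 2
  3 to go: {1,6,9} 3  {1,7,8} 3  {1,8,9} 6  {4,6,9} 1  {5,7,8} 1  {6,8,9} 3  {7,8,9} 3
  4 to go: {1,4,6,9} 4  {1,5,7,8} 4  {1,6,8,9} 12  {1,7,8,9} 12  {3,4,6,9} 1  {4,6,8,9} 4  {5,7,8,9} 4  {6,7,8,9} 6
  5 to go: {1,3,4,6,9} 5  {1,4,6,8,9} 20  {1,5,7,8,9} 20  {1,6,7,8,9} 30  {2,3,4,6,9} 1  {3,4,6,8,9} 5  {4,6,7,8,9} 10  {5,6,7,8,9} 10
  6 to go: {0,2,3,4,6,9} 1  {1,2,3,4,6,9} 6  {1,3,4,6,8,9} 30  {1,4,6,7,8,9} 60  {1,5,6,7,8,9} 60  {2,3,4,6,8,9} 6  {3,4,6,7,8,9} 15  {4,5,6,7,8,9} 20
  7 to go: {0,1,2,3,4,6,9} 7  {0,2,3,4,6,8,9} 7  {1,2,3,4,6,8,9} 42  {1,3,4,6,7,8,9} 105  {1,4,5,6,7,8,9} 140  {2,3,4,6,7,8,9} 21  {3,4,5,6,7,8,9} 35
  8 to go: {0,1,2,3,4,6,8,9} 56  {0,2,3,4,6,7,8,9} 28  {1,2,3,4,6,7,8,9} 168  {1,3,4,5,6,7,8,9} 280  {2,3,4,5,6,7,8,9} 56
  if 0:e drops first: 504 orders
  if 1:d drops first: 84 orders
  if 5:f drops first: 252 orders
heap linearizations: 840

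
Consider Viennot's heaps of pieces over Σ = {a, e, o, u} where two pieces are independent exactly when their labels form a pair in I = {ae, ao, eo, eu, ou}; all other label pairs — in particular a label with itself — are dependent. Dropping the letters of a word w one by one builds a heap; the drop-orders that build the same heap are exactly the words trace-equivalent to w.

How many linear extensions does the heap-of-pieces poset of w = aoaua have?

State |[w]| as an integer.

5

piece 0:a — minimal
piece 1:o — minimal
piece 2:a rests on {0:a}
piece 3:u rests on {2:a}
piece 4:a rests on {3:u}
minimal pieces: {0:a, 1:o}
ways to finish when only these pieces remain (= sum over removing one remaining piece with nothing left below it):
  1 left: {1}→1  {4}→1
  2 left: {1,4}→2  {3,4}→1
  3 left: {1,3,4}→3  {2,3,4}→1
  placing 0:a first → 4 extensions
  placing 1:o first → 1 extensions
total linear extensions = 5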